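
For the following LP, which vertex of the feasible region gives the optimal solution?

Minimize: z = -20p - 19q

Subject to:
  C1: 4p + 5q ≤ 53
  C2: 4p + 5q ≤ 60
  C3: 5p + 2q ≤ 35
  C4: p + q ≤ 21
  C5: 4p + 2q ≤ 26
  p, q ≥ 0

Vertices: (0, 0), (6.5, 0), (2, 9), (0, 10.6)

Evaluate the objective at each vertex of the feasible region:
  z(0, 0) = 0
  z(6.5, 0) = -130
  z(2, 9) = -211  ←
  z(0, 10.6) = -201.4
The minimum is at p = 2, q = 9.

(2, 9)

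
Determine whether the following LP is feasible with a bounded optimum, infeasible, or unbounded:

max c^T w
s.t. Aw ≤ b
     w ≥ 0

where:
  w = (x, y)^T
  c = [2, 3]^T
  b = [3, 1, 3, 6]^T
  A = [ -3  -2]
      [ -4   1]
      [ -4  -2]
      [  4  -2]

Unbounded (objective can increase without bound)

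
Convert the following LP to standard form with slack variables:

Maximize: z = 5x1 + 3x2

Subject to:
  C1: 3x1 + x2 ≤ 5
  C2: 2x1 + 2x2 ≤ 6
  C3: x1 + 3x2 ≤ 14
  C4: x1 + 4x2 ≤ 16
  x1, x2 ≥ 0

max z = 5x1 + 3x2

s.t.
  3x1 + x2 + s1 = 5
  2x1 + 2x2 + s2 = 6
  x1 + 3x2 + s3 = 14
  x1 + 4x2 + s4 = 16
  x1, x2, s1, s2, s3, s4 ≥ 0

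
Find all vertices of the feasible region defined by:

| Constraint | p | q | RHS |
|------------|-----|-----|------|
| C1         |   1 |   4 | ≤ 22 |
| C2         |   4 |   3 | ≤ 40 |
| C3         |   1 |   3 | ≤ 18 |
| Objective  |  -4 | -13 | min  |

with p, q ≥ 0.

(0, 0), (10, 0), (7.333, 3.556), (6, 4), (0, 5.5)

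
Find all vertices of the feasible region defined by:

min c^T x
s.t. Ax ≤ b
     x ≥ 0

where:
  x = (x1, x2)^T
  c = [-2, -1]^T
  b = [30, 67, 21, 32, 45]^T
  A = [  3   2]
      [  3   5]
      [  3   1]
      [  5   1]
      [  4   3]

(0, 0), (6.4, 0), (5.5, 4.5), (4, 9), (1.778, 12.33), (0, 13.4)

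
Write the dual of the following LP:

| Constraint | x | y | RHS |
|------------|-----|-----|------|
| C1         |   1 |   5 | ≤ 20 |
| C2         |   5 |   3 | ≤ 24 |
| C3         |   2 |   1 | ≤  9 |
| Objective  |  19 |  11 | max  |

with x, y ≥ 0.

Primal max cᵀx s.t. Ax ≤ b, x ≥ 0  →  Dual min bᵀy s.t. Aᵀy ≥ c, y ≥ 0.

Minimize: z = 20y1 + 24y2 + 9y3

Subject to:
  y1 + 5y2 + 2y3 ≥ 19
  5y1 + 3y2 + y3 ≥ 11
  y1, y2, y3 ≥ 0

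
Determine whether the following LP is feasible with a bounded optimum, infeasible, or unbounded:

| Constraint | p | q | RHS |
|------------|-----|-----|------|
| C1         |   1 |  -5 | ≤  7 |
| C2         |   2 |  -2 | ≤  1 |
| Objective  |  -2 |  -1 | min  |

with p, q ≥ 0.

Unbounded (objective can decrease without bound)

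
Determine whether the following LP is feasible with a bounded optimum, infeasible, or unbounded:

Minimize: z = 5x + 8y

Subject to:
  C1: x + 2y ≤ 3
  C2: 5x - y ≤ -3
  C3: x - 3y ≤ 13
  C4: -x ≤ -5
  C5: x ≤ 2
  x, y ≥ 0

Infeasible (no feasible solution exists)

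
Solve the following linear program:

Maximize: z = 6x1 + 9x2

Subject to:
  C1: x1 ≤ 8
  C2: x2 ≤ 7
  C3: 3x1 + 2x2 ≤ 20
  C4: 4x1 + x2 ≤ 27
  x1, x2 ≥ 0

Evaluate the objective at each vertex of the feasible region:
  z(0, 0) = 0
  z(6.667, 0) = 40
  z(2, 7) = 75  ←
  z(0, 7) = 63
The maximum is at x1 = 2, x2 = 7.

x1 = 2, x2 = 7, z = 75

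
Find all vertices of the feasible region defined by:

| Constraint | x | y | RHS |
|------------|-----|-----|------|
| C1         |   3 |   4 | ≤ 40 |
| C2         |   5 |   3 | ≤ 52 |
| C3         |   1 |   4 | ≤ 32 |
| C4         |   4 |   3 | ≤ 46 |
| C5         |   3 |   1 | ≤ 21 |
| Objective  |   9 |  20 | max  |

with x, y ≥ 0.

(0, 0), (7, 0), (4.889, 6.333), (4, 7), (0, 8)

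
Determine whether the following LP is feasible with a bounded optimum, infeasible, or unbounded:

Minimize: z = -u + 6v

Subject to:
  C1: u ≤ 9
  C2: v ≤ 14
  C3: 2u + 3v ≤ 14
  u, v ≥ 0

Feasible with a bounded optimal solution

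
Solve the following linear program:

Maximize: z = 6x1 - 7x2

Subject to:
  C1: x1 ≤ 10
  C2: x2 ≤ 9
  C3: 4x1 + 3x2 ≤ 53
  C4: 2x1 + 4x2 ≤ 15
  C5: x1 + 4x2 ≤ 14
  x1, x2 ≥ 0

Evaluate the objective at each vertex of the feasible region:
  z(0, 0) = 0
  z(7.5, 0) = 45  ←
  z(1, 3.25) = -16.75
  z(0, 3.5) = -24.5
The maximum is at x1 = 7.5, x2 = 0.

x1 = 7.5, x2 = 0, z = 45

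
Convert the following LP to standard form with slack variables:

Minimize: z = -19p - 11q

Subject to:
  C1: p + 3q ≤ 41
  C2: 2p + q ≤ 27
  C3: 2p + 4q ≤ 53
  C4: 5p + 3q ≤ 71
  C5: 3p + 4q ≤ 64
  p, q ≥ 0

min z = -19p - 11q

s.t.
  p + 3q + s1 = 41
  2p + q + s2 = 27
  2p + 4q + s3 = 53
  5p + 3q + s4 = 71
  3p + 4q + s5 = 64
  p, q, s1, s2, s3, s4, s5 ≥ 0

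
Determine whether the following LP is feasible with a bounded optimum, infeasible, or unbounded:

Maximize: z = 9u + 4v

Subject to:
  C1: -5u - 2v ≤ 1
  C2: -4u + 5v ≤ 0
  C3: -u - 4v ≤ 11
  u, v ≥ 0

Unbounded (objective can increase without bound)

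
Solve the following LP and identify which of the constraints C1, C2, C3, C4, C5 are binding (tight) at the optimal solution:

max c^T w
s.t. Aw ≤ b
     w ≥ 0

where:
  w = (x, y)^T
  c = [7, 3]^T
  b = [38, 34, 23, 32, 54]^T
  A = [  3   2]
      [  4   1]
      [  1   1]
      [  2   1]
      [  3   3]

At x = 6, y = 10, compute slack b - a·x for each constraint:
  C1: 38 − 38 = 0  (binding)
  C2: 34 − 34 = 0  (binding)
  C3: 23 − 16 = 7  (slack)
  C4: 32 − 22 = 10  (slack)
  C5: 54 − 48 = 6  (slack)

Optimal: x = 6, y = 10
Binding: C1, C2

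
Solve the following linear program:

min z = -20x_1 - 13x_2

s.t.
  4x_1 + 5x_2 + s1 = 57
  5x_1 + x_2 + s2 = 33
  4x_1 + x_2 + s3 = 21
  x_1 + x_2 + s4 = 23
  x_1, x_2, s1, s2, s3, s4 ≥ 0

Evaluate the objective at each vertex of the feasible region:
  z(0, 0) = 0
  z(5.25, 0) = -105
  z(3, 9) = -177  ←
  z(0, 11.4) = -148.2
The minimum is at x_1 = 3, x_2 = 9.

x_1 = 3, x_2 = 9, z = -177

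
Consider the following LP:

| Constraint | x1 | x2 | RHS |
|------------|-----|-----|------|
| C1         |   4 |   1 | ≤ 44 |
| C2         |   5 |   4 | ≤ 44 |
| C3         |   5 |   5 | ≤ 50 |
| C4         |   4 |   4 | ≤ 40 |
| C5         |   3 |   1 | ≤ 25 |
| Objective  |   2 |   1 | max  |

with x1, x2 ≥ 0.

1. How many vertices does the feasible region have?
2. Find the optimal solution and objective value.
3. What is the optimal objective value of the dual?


1. 5
2. x1 = 8, x2 = 1, z = 17
3. 17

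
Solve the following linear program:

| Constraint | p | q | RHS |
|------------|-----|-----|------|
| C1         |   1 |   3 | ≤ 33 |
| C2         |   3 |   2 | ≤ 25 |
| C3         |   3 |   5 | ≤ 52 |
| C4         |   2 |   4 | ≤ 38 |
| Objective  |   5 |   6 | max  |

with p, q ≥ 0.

Evaluate the objective at each vertex of the feasible region:
  z(0, 0) = 0
  z(8.333, 0) = 41.67
  z(3, 8) = 63  ←
  z(0, 9.5) = 57
The maximum is at p = 3, q = 8.

p = 3, q = 8, z = 63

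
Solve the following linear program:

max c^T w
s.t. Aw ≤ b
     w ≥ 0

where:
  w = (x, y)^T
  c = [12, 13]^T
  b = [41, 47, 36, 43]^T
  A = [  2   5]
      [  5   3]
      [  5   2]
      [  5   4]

Evaluate the objective at each vertex of the feasible region:
  z(0, 0) = 0
  z(7.2, 0) = 86.4
  z(5.8, 3.5) = 115.1
  z(3, 7) = 127  ←
  z(0, 8.2) = 106.6
The maximum is at x = 3, y = 7.

x = 3, y = 7, z = 127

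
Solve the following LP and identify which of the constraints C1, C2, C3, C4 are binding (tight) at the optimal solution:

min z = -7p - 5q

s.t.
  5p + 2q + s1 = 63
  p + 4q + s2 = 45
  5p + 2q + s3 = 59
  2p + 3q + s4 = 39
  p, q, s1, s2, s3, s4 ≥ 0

At p = 9, q = 7, compute slack b - a·x for each constraint:
  C1: 63 − 59 = 4  (slack)
  C2: 45 − 37 = 8  (slack)
  C3: 59 − 59 = 0  (binding)
  C4: 39 − 39 = 0  (binding)

Optimal: p = 9, q = 7
Binding: C3, C4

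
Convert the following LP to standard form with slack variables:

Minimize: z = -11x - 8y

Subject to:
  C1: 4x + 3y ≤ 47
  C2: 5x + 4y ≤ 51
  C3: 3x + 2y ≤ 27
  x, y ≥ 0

min z = -11x - 8y

s.t.
  4x + 3y + s1 = 47
  5x + 4y + s2 = 51
  3x + 2y + s3 = 27
  x, y, s1, s2, s3 ≥ 0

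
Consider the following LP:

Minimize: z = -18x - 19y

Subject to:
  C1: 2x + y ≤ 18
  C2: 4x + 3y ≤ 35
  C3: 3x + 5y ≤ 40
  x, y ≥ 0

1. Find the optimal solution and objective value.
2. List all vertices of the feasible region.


1. x = 5, y = 5, z = -185
2. (0, 0), (8.75, 0), (5, 5), (0, 8)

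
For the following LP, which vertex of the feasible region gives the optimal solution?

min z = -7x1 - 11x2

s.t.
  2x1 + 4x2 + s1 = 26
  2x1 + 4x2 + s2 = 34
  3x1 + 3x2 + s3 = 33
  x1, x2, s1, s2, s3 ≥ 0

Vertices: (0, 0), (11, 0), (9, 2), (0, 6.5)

Evaluate the objective at each vertex of the feasible region:
  z(0, 0) = 0
  z(11, 0) = -77
  z(9, 2) = -85  ←
  z(0, 6.5) = -71.5
The minimum is at x1 = 9, x2 = 2.

(9, 2)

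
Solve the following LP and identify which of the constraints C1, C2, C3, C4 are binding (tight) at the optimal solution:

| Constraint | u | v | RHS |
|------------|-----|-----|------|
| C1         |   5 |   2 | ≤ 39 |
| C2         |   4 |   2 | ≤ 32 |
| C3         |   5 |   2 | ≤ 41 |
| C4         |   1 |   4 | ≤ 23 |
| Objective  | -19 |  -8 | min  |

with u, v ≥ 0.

At u = 7, v = 2, compute slack b - a·x for each constraint:
  C1: 39 − 39 = 0  (binding)
  C2: 32 − 32 = 0  (binding)
  C3: 41 − 39 = 2  (slack)
  C4: 23 − 15 = 8  (slack)

Optimal: u = 7, v = 2
Binding: C1, C2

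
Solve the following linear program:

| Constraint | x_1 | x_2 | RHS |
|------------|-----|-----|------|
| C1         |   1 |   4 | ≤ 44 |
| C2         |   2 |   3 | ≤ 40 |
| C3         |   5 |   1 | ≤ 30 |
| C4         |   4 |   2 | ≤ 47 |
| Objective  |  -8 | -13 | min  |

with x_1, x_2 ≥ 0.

Evaluate the objective at each vertex of the feasible region:
  z(0, 0) = 0
  z(6, 0) = -48
  z(4, 10) = -162  ←
  z(0, 11) = -143
The minimum is at x_1 = 4, x_2 = 10.

x_1 = 4, x_2 = 10, z = -162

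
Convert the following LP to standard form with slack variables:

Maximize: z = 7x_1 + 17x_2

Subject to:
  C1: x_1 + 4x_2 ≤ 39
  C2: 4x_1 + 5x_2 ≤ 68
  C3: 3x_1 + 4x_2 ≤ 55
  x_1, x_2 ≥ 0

max z = 7x_1 + 17x_2

s.t.
  x_1 + 4x_2 + s1 = 39
  4x_1 + 5x_2 + s2 = 68
  3x_1 + 4x_2 + s3 = 55
  x_1, x_2, s1, s2, s3 ≥ 0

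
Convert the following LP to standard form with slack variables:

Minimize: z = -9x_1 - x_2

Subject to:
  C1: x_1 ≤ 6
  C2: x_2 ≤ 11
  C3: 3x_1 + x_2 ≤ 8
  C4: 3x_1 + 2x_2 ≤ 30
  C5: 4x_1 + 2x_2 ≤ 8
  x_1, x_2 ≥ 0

min z = -9x_1 - x_2

s.t.
  x_1 + s1 = 6
  x_2 + s2 = 11
  3x_1 + x_2 + s3 = 8
  3x_1 + 2x_2 + s4 = 30
  4x_1 + 2x_2 + s5 = 8
  x_1, x_2, s1, s2, s3, s4, s5 ≥ 0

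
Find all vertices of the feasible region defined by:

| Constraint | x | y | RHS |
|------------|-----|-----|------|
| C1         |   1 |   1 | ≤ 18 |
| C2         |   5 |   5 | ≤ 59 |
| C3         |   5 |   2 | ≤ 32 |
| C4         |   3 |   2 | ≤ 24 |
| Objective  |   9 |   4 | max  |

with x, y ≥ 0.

(0, 0), (6.4, 0), (4, 6), (0.4, 11.4), (0, 11.8)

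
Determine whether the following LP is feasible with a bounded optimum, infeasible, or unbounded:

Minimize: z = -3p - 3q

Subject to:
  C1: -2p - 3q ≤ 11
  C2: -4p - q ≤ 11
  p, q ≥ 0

Unbounded (objective can decrease without bound)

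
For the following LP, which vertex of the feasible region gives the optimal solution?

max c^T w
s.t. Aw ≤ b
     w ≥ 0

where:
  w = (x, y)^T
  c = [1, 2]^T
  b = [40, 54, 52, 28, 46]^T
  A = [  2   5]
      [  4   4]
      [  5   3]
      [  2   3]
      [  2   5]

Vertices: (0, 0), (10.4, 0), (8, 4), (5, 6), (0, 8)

Evaluate the objective at each vertex of the feasible region:
  z(0, 0) = 0
  z(10.4, 0) = 10.4
  z(8, 4) = 16
  z(5, 6) = 17  ←
  z(0, 8) = 16
The maximum is at x = 5, y = 6.

(5, 6)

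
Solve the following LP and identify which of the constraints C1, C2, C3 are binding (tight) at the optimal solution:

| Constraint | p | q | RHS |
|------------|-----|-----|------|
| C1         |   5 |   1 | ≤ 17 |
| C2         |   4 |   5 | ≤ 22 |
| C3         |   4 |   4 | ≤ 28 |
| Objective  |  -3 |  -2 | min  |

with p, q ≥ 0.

At p = 3, q = 2, compute slack b - a·x for each constraint:
  C1: 17 − 17 = 0  (binding)
  C2: 22 − 22 = 0  (binding)
  C3: 28 − 20 = 8  (slack)

Optimal: p = 3, q = 2
Binding: C1, C2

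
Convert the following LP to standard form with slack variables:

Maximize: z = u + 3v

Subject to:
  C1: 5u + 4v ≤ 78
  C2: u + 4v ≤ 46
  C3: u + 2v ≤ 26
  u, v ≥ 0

max z = u + 3v

s.t.
  5u + 4v + s1 = 78
  u + 4v + s2 = 46
  u + 2v + s3 = 26
  u, v, s1, s2, s3 ≥ 0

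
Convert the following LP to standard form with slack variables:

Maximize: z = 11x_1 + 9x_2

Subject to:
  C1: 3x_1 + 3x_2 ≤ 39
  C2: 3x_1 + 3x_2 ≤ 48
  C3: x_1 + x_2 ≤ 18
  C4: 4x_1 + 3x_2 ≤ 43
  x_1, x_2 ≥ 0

max z = 11x_1 + 9x_2

s.t.
  3x_1 + 3x_2 + s1 = 39
  3x_1 + 3x_2 + s2 = 48
  x_1 + x_2 + s3 = 18
  4x_1 + 3x_2 + s4 = 43
  x_1, x_2, s1, s2, s3, s4 ≥ 0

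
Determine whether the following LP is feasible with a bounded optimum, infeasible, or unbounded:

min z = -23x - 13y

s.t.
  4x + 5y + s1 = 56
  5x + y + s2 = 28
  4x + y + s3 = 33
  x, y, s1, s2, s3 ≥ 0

Feasible with a bounded optimal solution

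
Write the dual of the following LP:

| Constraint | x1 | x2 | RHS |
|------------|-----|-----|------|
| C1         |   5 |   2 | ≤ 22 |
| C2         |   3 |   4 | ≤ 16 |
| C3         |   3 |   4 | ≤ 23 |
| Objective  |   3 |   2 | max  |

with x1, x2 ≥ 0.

Primal max cᵀx s.t. Ax ≤ b, x ≥ 0  →  Dual min bᵀy s.t. Aᵀy ≥ c, y ≥ 0.

Minimize: z = 22y1 + 16y2 + 23y3

Subject to:
  5y1 + 3y2 + 3y3 ≥ 3
  2y1 + 4y2 + 4y3 ≥ 2
  y1, y2, y3 ≥ 0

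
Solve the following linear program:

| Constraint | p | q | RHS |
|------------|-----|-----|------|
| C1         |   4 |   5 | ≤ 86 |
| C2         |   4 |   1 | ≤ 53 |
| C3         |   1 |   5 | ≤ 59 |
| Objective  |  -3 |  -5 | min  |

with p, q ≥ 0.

Evaluate the objective at each vertex of the feasible region:
  z(0, 0) = 0
  z(13.25, 0) = -39.75
  z(11.19, 8.25) = -74.81
  z(9, 10) = -77  ←
  z(0, 11.8) = -59
The minimum is at p = 9, q = 10.

p = 9, q = 10, z = -77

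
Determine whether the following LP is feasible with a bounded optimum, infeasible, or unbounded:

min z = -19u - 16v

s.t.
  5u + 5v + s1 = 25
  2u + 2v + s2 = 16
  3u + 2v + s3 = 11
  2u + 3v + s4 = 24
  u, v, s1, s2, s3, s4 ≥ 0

Feasible with a bounded optimal solution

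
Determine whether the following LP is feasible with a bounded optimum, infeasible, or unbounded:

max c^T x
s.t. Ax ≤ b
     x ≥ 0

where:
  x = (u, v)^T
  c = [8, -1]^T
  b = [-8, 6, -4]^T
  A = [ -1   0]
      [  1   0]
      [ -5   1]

Infeasible (no feasible solution exists)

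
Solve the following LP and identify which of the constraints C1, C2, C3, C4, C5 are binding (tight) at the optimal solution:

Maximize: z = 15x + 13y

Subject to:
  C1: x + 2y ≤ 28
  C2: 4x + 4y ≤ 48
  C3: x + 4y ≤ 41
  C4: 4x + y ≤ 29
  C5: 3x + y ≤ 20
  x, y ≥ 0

At x = 4, y = 8, compute slack b - a·x for each constraint:
  C1: 28 − 20 = 8  (slack)
  C2: 48 − 48 = 0  (binding)
  C3: 41 − 36 = 5  (slack)
  C4: 29 − 24 = 5  (slack)
  C5: 20 − 20 = 0  (binding)

Optimal: x = 4, y = 8
Binding: C2, C5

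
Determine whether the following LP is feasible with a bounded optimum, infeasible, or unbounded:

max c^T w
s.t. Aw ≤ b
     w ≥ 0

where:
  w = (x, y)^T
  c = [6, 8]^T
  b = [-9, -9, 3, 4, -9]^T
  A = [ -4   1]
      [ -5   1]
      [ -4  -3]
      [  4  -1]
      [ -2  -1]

Infeasible (no feasible solution exists)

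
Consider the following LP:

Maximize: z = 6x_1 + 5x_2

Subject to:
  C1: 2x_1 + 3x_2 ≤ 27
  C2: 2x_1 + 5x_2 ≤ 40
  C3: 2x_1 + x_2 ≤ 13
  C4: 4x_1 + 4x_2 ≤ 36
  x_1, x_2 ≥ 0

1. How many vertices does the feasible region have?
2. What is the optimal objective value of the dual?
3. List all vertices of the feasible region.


1. 5
2. 49
3. (0, 0), (6.5, 0), (4, 5), (1.667, 7.333), (0, 8)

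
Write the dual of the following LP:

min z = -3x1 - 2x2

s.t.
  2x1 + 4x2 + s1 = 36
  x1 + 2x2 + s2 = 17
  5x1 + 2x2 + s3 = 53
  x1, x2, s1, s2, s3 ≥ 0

Primal min cᵀx s.t. Ax ≤ b, x ≥ 0  →  Dual max −bᵀy s.t. Aᵀy ≥ −c, y ≥ 0.

Maximize: z = -36y1 - 17y2 - 53y3

Subject to:
  2y1 + y2 + 5y3 ≥ 3
  4y1 + 2y2 + 2y3 ≥ 2
  y1, y2, y3 ≥ 0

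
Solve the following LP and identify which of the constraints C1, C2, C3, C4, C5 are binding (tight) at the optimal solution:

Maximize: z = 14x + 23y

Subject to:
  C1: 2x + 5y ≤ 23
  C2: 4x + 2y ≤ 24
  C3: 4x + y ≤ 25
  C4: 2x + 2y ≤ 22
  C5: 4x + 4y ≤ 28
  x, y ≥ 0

At x = 4, y = 3, compute slack b - a·x for each constraint:
  C1: 23 − 23 = 0  (binding)
  C2: 24 − 22 = 2  (slack)
  C3: 25 − 19 = 6  (slack)
  C4: 22 − 14 = 8  (slack)
  C5: 28 − 28 = 0  (binding)

Optimal: x = 4, y = 3
Binding: C1, C5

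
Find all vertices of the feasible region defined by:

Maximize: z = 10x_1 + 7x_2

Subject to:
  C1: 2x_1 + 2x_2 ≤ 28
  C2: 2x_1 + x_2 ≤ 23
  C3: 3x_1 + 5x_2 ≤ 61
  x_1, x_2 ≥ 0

(0, 0), (11.5, 0), (9, 5), (4.5, 9.5), (0, 12.2)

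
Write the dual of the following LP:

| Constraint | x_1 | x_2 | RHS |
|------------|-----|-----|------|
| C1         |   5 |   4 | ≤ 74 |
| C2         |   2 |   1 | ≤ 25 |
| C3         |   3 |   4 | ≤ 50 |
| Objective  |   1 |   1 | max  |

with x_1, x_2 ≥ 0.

Primal max cᵀx s.t. Ax ≤ b, x ≥ 0  →  Dual min bᵀy s.t. Aᵀy ≥ c, y ≥ 0.

Minimize: z = 74y1 + 25y2 + 50y3

Subject to:
  5y1 + 2y2 + 3y3 ≥ 1
  4y1 + y2 + 4y3 ≥ 1
  y1, y2, y3 ≥ 0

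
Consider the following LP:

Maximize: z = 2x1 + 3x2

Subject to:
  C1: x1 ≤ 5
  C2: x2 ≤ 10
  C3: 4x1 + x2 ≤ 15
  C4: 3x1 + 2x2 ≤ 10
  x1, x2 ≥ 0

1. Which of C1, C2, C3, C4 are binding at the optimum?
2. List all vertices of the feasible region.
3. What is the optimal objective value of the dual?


1. C4
2. (0, 0), (3.333, 0), (0, 5)
3. 15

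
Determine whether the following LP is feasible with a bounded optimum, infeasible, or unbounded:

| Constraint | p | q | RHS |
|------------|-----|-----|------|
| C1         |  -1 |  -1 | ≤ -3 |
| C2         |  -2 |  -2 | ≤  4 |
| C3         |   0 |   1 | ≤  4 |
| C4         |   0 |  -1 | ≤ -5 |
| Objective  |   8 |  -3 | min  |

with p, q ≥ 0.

Infeasible (no feasible solution exists)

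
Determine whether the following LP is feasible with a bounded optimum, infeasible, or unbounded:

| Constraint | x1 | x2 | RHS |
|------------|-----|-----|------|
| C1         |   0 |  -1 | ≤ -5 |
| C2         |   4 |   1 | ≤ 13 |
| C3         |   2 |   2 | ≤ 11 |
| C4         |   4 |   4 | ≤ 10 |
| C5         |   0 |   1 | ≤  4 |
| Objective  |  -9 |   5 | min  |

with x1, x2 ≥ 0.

Infeasible (no feasible solution exists)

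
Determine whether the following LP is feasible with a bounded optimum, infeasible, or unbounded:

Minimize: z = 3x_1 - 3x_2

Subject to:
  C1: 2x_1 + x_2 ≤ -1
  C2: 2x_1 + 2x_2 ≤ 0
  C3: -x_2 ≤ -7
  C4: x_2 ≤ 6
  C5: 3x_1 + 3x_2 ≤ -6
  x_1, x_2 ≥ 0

Infeasible (no feasible solution exists)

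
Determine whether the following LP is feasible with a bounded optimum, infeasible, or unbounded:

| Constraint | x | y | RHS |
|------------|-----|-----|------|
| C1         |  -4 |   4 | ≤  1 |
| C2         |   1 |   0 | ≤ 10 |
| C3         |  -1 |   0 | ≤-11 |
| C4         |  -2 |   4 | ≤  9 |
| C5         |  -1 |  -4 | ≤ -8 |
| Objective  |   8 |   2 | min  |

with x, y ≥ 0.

Infeasible (no feasible solution exists)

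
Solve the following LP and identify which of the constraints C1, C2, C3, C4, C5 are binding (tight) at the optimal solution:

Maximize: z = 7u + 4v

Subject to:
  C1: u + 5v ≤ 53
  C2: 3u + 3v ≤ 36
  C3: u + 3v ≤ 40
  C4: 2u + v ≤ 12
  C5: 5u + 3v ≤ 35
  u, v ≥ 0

At u = 1, v = 10, compute slack b - a·x for each constraint:
  C1: 53 − 51 = 2  (slack)
  C2: 36 − 33 = 3  (slack)
  C3: 40 − 31 = 9  (slack)
  C4: 12 − 12 = 0  (binding)
  C5: 35 − 35 = 0  (binding)

Optimal: u = 1, v = 10
Binding: C4, C5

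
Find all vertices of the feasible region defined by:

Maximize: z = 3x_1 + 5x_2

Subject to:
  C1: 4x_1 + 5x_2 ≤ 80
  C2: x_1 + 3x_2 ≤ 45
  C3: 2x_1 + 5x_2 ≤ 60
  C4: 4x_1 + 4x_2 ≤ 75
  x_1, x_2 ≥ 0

(0, 0), (18.75, 0), (13.75, 5), (10, 8), (0, 12)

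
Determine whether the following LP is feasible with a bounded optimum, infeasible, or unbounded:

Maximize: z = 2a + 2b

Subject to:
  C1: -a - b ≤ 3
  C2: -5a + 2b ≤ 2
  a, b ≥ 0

Unbounded (objective can increase without bound)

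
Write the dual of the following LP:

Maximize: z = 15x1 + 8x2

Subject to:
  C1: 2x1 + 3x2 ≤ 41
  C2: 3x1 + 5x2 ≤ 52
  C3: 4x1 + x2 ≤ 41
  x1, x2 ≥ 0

Primal max cᵀx s.t. Ax ≤ b, x ≥ 0  →  Dual min bᵀy s.t. Aᵀy ≥ c, y ≥ 0.

Minimize: z = 41y1 + 52y2 + 41y3

Subject to:
  2y1 + 3y2 + 4y3 ≥ 15
  3y1 + 5y2 + y3 ≥ 8
  y1, y2, y3 ≥ 0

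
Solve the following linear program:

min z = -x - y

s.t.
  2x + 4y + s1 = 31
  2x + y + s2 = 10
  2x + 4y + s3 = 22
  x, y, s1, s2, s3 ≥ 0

Evaluate the objective at each vertex of the feasible region:
  z(0, 0) = 0
  z(5, 0) = -5
  z(3, 4) = -7  ←
  z(0, 5.5) = -5.5
The minimum is at x = 3, y = 4.

x = 3, y = 4, z = -7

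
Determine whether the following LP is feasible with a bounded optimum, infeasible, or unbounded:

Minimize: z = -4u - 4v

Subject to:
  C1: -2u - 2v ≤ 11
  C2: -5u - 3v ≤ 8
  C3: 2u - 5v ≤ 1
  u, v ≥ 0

Unbounded (objective can decrease without bound)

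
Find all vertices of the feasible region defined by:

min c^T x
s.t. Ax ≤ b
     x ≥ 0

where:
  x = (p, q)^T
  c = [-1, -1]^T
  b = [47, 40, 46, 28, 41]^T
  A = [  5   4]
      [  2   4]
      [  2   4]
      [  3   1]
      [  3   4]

(0, 0), (9.333, 0), (9.286, 0.1429), (3, 8), (1, 9.5), (0, 10)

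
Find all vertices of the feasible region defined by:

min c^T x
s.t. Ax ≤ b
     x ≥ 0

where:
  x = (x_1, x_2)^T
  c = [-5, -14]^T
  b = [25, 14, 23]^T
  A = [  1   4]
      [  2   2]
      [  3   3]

(0, 0), (7, 0), (1, 6), (0, 6.25)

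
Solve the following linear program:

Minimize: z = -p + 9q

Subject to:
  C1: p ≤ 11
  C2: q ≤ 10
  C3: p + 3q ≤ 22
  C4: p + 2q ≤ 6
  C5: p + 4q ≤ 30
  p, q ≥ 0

Evaluate the objective at each vertex of the feasible region:
  z(0, 0) = 0
  z(6, 0) = -6  ←
  z(0, 3) = 27
The minimum is at p = 6, q = 0.

p = 6, q = 0, z = -6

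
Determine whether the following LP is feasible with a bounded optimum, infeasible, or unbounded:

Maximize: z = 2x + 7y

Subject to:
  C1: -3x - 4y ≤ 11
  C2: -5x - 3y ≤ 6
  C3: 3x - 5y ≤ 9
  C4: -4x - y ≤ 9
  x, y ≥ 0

Unbounded (objective can increase without bound)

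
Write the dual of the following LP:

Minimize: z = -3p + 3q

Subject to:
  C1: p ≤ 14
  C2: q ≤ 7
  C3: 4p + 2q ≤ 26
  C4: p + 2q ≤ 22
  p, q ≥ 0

Primal min cᵀx s.t. Ax ≤ b, x ≥ 0  →  Dual max −bᵀy s.t. Aᵀy ≥ −c, y ≥ 0.

Maximize: z = -14y1 - 7y2 - 26y3 - 22y4

Subject to:
  y1 + 4y3 + y4 ≥ 3
  y2 + 2y3 + 2y4 ≥ -3
  y1, y2, y3, y4 ≥ 0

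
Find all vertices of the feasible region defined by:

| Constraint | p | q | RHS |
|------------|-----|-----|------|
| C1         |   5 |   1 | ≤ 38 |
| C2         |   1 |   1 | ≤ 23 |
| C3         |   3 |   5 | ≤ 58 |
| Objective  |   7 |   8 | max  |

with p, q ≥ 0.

(0, 0), (7.6, 0), (6, 8), (0, 11.6)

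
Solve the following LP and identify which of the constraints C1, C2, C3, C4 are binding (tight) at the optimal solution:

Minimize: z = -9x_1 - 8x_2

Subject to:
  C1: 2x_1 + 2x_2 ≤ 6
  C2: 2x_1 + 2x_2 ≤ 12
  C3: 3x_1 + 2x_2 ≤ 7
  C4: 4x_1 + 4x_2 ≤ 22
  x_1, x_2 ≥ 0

At x_1 = 1, x_2 = 2, compute slack b - a·x for each constraint:
  C1: 6 − 6 = 0  (binding)
  C2: 12 − 6 = 6  (slack)
  C3: 7 − 7 = 0  (binding)
  C4: 22 − 12 = 10  (slack)

Optimal: x_1 = 1, x_2 = 2
Binding: C1, C3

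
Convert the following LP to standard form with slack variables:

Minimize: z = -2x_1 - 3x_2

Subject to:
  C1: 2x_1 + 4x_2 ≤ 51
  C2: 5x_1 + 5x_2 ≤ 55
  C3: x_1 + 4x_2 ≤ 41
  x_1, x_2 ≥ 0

min z = -2x_1 - 3x_2

s.t.
  2x_1 + 4x_2 + s1 = 51
  5x_1 + 5x_2 + s2 = 55
  x_1 + 4x_2 + s3 = 41
  x_1, x_2, s1, s2, s3 ≥ 0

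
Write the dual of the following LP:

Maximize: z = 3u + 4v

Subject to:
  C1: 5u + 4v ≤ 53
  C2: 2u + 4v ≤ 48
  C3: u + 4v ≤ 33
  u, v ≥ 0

Primal max cᵀx s.t. Ax ≤ b, x ≥ 0  →  Dual min bᵀy s.t. Aᵀy ≥ c, y ≥ 0.

Minimize: z = 53y1 + 48y2 + 33y3

Subject to:
  5y1 + 2y2 + y3 ≥ 3
  4y1 + 4y2 + 4y3 ≥ 4
  y1, y2, y3 ≥ 0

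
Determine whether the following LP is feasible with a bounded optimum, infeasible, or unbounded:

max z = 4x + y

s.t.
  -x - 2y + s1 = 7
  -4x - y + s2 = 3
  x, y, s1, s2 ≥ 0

Unbounded (objective can increase without bound)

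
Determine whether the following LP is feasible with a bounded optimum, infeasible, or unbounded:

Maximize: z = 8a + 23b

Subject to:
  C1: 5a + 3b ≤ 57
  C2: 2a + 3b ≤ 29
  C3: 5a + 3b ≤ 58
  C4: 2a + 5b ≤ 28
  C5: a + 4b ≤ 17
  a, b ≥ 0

Feasible with a bounded optimal solution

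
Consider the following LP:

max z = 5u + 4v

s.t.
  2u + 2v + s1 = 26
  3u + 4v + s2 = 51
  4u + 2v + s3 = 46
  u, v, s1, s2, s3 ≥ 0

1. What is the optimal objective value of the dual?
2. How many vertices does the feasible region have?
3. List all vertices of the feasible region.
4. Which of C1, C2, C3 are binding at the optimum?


1. 62
2. 5
3. (0, 0), (11.5, 0), (10, 3), (1, 12), (0, 12.75)
4. C1, C3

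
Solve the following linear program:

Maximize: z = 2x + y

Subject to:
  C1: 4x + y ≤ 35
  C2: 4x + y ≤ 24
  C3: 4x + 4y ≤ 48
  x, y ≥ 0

Evaluate the objective at each vertex of the feasible region:
  z(0, 0) = 0
  z(6, 0) = 12
  z(4, 8) = 16  ←
  z(0, 12) = 12
The maximum is at x = 4, y = 8.

x = 4, y = 8, z = 16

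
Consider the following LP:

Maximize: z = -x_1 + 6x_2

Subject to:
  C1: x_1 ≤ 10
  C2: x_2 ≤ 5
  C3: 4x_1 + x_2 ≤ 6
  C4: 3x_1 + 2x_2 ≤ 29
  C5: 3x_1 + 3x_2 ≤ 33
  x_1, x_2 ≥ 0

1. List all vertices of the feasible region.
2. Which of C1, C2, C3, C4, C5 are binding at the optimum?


1. (0, 0), (1.5, 0), (0.25, 5), (0, 5)
2. C2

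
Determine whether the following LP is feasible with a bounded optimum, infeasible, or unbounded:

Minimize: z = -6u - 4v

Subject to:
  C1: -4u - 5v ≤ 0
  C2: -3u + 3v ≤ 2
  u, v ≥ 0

Unbounded (objective can decrease without bound)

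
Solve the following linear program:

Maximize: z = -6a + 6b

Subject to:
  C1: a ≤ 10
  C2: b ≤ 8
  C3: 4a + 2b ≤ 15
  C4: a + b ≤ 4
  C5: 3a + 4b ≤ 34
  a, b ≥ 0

Evaluate the objective at each vertex of the feasible region:
  z(0, 0) = 0
  z(3.75, 0) = -22.5
  z(3.5, 0.5) = -18
  z(0, 4) = 24  ←
The maximum is at a = 0, b = 4.

a = 0, b = 4, z = 24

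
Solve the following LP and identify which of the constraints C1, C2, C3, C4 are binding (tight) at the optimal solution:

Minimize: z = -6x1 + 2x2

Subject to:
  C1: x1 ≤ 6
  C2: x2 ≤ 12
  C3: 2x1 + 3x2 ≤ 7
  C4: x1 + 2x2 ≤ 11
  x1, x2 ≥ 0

At x1 = 3.5, x2 = 0, compute slack b - a·x for each constraint:
  C1: 6 − 3.5 = 2.5  (slack)
  C2: 12 − 0 = 12  (slack)
  C3: 7 − 7 = 0  (binding)
  C4: 11 − 3.5 = 7.5  (slack)

Optimal: x1 = 3.5, x2 = 0
Binding: C3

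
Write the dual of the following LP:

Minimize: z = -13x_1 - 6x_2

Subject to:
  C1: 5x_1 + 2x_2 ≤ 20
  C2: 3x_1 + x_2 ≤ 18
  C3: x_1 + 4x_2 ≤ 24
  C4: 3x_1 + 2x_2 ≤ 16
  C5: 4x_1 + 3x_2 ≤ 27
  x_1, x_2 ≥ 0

Primal min cᵀx s.t. Ax ≤ b, x ≥ 0  →  Dual max −bᵀy s.t. Aᵀy ≥ −c, y ≥ 0.

Maximize: z = -20y1 - 18y2 - 24y3 - 16y4 - 27y5

Subject to:
  5y1 + 3y2 + y3 + 3y4 + 4y5 ≥ 13
  2y1 + y2 + 4y3 + 2y4 + 3y5 ≥ 6
  y1, y2, y3, y4, y5 ≥ 0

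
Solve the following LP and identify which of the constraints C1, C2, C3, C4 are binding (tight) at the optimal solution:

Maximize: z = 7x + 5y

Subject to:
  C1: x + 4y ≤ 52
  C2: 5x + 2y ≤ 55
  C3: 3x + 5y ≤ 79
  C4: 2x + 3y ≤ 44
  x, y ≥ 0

At x = 7, y = 10, compute slack b - a·x for each constraint:
  C1: 52 − 47 = 5  (slack)
  C2: 55 − 55 = 0  (binding)
  C3: 79 − 71 = 8  (slack)
  C4: 44 − 44 = 0  (binding)

Optimal: x = 7, y = 10
Binding: C2, C4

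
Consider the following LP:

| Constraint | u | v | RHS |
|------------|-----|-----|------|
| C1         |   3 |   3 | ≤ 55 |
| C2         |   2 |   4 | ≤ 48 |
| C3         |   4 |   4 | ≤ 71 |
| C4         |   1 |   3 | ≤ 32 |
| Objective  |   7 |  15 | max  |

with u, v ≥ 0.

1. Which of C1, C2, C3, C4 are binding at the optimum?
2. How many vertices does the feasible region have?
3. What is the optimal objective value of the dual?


1. C2, C4
2. 5
3. 176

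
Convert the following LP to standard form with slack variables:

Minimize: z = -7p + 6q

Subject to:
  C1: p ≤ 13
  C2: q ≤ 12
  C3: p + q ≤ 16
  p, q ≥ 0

min z = -7p + 6q

s.t.
  p + s1 = 13
  q + s2 = 12
  p + q + s3 = 16
  p, q, s1, s2, s3 ≥ 0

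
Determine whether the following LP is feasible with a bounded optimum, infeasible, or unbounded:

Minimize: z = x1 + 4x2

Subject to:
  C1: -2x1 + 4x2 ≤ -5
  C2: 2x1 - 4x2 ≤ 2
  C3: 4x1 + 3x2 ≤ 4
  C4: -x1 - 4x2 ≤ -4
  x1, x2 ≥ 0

Infeasible (no feasible solution exists)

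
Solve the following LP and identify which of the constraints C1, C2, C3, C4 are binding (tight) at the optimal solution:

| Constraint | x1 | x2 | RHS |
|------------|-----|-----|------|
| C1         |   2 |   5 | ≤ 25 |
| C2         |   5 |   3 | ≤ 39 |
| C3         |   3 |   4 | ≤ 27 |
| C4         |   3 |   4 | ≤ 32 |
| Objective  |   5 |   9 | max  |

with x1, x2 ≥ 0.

At x1 = 5, x2 = 3, compute slack b - a·x for each constraint:
  C1: 25 − 25 = 0  (binding)
  C2: 39 − 34 = 5  (slack)
  C3: 27 − 27 = 0  (binding)
  C4: 32 − 27 = 5  (slack)

Optimal: x1 = 5, x2 = 3
Binding: C1, C3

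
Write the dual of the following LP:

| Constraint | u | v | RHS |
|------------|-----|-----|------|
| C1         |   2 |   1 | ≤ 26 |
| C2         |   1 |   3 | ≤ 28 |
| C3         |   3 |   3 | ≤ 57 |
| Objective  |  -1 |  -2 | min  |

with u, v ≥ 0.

Primal min cᵀx s.t. Ax ≤ b, x ≥ 0  →  Dual max −bᵀy s.t. Aᵀy ≥ −c, y ≥ 0.

Maximize: z = -26y1 - 28y2 - 57y3

Subject to:
  2y1 + y2 + 3y3 ≥ 1
  y1 + 3y2 + 3y3 ≥ 2
  y1, y2, y3 ≥ 0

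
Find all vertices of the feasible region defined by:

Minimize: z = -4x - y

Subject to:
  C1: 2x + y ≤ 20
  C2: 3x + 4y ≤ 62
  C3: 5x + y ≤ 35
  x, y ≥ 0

(0, 0), (7, 0), (5, 10), (3.6, 12.8), (0, 15.5)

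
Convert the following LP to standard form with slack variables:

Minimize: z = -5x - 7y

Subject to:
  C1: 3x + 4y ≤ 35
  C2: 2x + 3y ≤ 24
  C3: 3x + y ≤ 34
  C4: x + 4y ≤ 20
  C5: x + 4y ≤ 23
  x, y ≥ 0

min z = -5x - 7y

s.t.
  3x + 4y + s1 = 35
  2x + 3y + s2 = 24
  3x + y + s3 = 34
  x + 4y + s4 = 20
  x + 4y + s5 = 23
  x, y, s1, s2, s3, s4, s5 ≥ 0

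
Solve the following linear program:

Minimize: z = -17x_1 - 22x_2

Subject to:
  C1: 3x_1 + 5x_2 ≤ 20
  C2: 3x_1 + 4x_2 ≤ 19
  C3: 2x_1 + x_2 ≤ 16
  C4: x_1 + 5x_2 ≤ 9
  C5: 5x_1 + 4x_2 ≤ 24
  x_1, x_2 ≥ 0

Evaluate the objective at each vertex of the feasible region:
  z(0, 0) = 0
  z(4.8, 0) = -81.6
  z(4, 1) = -90  ←
  z(0, 1.8) = -39.6
The minimum is at x_1 = 4, x_2 = 1.

x_1 = 4, x_2 = 1, z = -90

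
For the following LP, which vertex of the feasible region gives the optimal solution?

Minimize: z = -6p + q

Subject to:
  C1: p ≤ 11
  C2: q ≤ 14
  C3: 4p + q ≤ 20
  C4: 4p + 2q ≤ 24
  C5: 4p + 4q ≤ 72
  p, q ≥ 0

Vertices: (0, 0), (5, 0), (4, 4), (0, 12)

Evaluate the objective at each vertex of the feasible region:
  z(0, 0) = 0
  z(5, 0) = -30  ←
  z(4, 4) = -20
  z(0, 12) = 12
The minimum is at p = 5, q = 0.

(5, 0)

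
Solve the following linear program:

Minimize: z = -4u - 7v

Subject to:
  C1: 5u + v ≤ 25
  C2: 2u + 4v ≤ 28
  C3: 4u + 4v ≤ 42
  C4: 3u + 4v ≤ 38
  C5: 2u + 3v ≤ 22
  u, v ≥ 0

Evaluate the objective at each vertex of the feasible region:
  z(0, 0) = 0
  z(5, 0) = -20
  z(4.077, 4.615) = -48.62
  z(2, 6) = -50  ←
  z(0, 7) = -49
The minimum is at u = 2, v = 6.

u = 2, v = 6, z = -50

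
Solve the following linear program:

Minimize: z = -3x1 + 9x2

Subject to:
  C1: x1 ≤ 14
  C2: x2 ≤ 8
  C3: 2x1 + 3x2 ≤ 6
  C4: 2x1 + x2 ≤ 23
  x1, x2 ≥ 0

Evaluate the objective at each vertex of the feasible region:
  z(0, 0) = 0
  z(3, 0) = -9  ←
  z(0, 2) = 18
The minimum is at x1 = 3, x2 = 0.

x1 = 3, x2 = 0, z = -9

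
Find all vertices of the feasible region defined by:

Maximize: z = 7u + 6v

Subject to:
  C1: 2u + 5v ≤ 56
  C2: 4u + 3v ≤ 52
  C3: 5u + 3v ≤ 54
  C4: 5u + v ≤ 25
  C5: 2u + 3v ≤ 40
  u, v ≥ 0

(0, 0), (5, 0), (3, 10), (0, 11.2)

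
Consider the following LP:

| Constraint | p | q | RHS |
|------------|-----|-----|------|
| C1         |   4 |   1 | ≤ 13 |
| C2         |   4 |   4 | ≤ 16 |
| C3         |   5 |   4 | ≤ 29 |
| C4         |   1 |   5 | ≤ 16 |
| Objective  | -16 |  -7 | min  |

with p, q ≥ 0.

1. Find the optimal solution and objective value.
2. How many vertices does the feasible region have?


1. p = 3, q = 1, z = -55
2. 5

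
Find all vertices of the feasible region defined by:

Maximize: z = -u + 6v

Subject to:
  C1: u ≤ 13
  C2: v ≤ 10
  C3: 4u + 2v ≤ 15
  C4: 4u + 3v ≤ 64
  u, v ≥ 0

(0, 0), (3.75, 0), (0, 7.5)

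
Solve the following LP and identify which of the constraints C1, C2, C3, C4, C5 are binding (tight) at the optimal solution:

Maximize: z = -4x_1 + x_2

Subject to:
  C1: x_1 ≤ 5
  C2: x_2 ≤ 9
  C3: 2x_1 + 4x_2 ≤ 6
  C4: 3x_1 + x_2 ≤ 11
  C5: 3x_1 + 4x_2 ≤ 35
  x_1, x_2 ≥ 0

At x_1 = 0, x_2 = 1.5, compute slack b - a·x for each constraint:
  C1: 5 − 0 = 5  (slack)
  C2: 9 − 1.5 = 7.5  (slack)
  C3: 6 − 6 = 0  (binding)
  C4: 11 − 1.5 = 9.5  (slack)
  C5: 35 − 6 = 29  (slack)

Optimal: x_1 = 0, x_2 = 1.5
Binding: C3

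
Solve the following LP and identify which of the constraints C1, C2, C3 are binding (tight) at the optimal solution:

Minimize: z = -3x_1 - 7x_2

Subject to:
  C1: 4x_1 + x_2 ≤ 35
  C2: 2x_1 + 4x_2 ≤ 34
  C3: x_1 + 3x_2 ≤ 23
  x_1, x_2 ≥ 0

At x_1 = 5, x_2 = 6, compute slack b - a·x for each constraint:
  C1: 35 − 26 = 9  (slack)
  C2: 34 − 34 = 0  (binding)
  C3: 23 − 23 = 0  (binding)

Optimal: x_1 = 5, x_2 = 6
Binding: C2, C3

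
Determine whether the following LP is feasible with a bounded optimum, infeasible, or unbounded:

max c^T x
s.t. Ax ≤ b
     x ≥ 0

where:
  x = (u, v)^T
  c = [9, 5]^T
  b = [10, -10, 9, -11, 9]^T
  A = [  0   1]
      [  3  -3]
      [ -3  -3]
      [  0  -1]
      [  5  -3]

Infeasible (no feasible solution exists)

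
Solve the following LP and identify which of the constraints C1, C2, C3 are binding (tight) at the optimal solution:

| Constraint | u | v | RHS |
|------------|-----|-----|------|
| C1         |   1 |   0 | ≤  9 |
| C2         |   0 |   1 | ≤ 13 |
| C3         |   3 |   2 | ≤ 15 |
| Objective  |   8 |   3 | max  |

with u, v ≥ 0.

At u = 5, v = 0, compute slack b - a·x for each constraint:
  C1: 9 − 5 = 4  (slack)
  C2: 13 − 0 = 13  (slack)
  C3: 15 − 15 = 0  (binding)

Optimal: u = 5, v = 0
Binding: C3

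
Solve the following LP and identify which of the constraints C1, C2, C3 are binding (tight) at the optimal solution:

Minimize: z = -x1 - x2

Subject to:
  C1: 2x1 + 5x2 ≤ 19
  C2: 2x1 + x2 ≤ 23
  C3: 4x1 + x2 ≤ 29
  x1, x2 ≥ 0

At x1 = 7, x2 = 1, compute slack b - a·x for each constraint:
  C1: 19 − 19 = 0  (binding)
  C2: 23 − 15 = 8  (slack)
  C3: 29 − 29 = 0  (binding)

Optimal: x1 = 7, x2 = 1
Binding: C1, C3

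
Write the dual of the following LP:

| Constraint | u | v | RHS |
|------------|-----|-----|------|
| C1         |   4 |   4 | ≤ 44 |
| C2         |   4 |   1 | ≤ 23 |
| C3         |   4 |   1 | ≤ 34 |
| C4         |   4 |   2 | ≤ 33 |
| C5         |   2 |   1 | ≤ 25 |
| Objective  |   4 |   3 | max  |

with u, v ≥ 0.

Primal max cᵀx s.t. Ax ≤ b, x ≥ 0  →  Dual min bᵀy s.t. Aᵀy ≥ c, y ≥ 0.

Minimize: z = 44y1 + 23y2 + 34y3 + 33y4 + 25y5

Subject to:
  4y1 + 4y2 + 4y3 + 4y4 + 2y5 ≥ 4
  4y1 + y2 + y3 + 2y4 + y5 ≥ 3
  y1, y2, y3, y4, y5 ≥ 0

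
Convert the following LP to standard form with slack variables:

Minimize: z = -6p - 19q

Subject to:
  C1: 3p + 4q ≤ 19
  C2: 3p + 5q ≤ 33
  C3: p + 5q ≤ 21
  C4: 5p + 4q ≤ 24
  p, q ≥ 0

min z = -6p - 19q

s.t.
  3p + 4q + s1 = 19
  3p + 5q + s2 = 33
  p + 5q + s3 = 21
  5p + 4q + s4 = 24
  p, q, s1, s2, s3, s4 ≥ 0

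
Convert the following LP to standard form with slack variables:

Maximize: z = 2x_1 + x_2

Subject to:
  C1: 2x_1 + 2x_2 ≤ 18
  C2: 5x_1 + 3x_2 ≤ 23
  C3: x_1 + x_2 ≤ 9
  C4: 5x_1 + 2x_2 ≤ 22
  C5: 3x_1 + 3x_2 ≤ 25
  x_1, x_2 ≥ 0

max z = 2x_1 + x_2

s.t.
  2x_1 + 2x_2 + s1 = 18
  5x_1 + 3x_2 + s2 = 23
  x_1 + x_2 + s3 = 9
  5x_1 + 2x_2 + s4 = 22
  3x_1 + 3x_2 + s5 = 25
  x_1, x_2, s1, s2, s3, s4, s5 ≥ 0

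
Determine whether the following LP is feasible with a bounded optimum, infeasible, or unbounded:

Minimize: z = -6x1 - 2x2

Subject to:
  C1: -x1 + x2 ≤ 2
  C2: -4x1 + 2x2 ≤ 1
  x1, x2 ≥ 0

Unbounded (objective can decrease without bound)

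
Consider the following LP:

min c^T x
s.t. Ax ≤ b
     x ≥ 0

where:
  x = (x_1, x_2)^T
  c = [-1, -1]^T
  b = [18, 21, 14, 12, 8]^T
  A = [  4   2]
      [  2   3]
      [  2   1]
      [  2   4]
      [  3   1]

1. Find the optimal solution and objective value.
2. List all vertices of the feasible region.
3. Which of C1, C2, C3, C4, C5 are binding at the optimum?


1. x_1 = 2, x_2 = 2, z = -4
2. (0, 0), (2.667, 0), (2, 2), (0, 3)
3. C4, C5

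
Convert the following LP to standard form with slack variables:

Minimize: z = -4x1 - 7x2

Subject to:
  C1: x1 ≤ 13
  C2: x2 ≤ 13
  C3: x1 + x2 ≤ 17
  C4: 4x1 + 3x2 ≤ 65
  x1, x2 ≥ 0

min z = -4x1 - 7x2

s.t.
  x1 + s1 = 13
  x2 + s2 = 13
  x1 + x2 + s3 = 17
  4x1 + 3x2 + s4 = 65
  x1, x2, s1, s2, s3, s4 ≥ 0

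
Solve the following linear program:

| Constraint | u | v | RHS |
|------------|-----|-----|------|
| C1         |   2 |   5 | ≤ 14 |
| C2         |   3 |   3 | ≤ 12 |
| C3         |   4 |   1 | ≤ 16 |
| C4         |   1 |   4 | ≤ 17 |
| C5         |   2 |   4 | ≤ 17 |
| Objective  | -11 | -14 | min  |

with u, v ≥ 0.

Evaluate the objective at each vertex of the feasible region:
  z(0, 0) = 0
  z(4, 0) = -44
  z(2, 2) = -50  ←
  z(0, 2.8) = -39.2
The minimum is at u = 2, v = 2.

u = 2, v = 2, z = -50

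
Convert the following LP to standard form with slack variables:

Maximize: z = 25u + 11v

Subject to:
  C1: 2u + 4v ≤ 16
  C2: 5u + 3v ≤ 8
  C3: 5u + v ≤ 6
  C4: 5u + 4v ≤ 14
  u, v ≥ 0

max z = 25u + 11v

s.t.
  2u + 4v + s1 = 16
  5u + 3v + s2 = 8
  5u + v + s3 = 6
  5u + 4v + s4 = 14
  u, v, s1, s2, s3, s4 ≥ 0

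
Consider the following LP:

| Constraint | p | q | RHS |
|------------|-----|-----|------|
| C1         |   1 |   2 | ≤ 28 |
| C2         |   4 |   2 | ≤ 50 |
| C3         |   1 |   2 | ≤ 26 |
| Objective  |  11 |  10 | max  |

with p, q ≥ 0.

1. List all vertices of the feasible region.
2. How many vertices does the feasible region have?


1. (0, 0), (12.5, 0), (8, 9), (0, 13)
2. 4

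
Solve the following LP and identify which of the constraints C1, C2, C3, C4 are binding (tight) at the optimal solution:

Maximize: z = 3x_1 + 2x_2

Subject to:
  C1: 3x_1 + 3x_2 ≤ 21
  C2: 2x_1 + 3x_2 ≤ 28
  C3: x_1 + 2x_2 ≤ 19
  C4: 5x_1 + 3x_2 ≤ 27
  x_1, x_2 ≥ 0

At x_1 = 3, x_2 = 4, compute slack b - a·x for each constraint:
  C1: 21 − 21 = 0  (binding)
  C2: 28 − 18 = 10  (slack)
  C3: 19 − 11 = 8  (slack)
  C4: 27 − 27 = 0  (binding)

Optimal: x_1 = 3, x_2 = 4
Binding: C1, C4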